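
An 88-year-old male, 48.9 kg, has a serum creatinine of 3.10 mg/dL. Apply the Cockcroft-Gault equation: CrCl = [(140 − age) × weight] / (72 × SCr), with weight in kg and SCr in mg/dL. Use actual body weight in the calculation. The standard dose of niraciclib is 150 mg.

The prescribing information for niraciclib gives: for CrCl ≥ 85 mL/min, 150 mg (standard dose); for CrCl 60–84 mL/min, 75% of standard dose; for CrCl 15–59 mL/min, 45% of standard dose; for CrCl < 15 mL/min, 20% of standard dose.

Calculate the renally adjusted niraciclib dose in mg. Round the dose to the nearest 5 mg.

30 mg

CrCl = (140 − 88) × 48.9 / (72 × 3.1) = 2542.8 / 223.20 ≈ 11.4 mL/min
CrCl ≈ 11 mL/min → bracket < 15 mL/min.
20% of 150 mg = 30 mg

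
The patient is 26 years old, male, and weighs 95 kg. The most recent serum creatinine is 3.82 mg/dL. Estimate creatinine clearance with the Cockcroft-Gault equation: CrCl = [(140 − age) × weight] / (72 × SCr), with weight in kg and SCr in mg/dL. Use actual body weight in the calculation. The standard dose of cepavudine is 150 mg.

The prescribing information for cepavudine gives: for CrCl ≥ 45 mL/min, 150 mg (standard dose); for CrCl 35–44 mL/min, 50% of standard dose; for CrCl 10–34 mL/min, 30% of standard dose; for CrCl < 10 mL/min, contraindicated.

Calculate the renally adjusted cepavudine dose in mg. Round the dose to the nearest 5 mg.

75 mg

CrCl = (140 − 26) × 95 / (72 × 3.82) = 10830.0 / 275.04 ≈ 39.4 mL/min
CrCl ≈ 39 mL/min → bracket 35–44 mL/min.
50% of 150 mg = 75 mg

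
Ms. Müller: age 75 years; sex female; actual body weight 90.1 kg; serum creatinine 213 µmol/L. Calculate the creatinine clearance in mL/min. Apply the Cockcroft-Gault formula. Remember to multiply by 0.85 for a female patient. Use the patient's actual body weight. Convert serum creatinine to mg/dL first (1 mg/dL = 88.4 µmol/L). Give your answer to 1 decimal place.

28.7 mL/min

SCr = 213 / 88.4 = 2.41 mg/dL
CrCl = (140 − 75) × 90.1 / (72 × 2.41) × 0.85 = 5856.5 / 173.52 × 0.85 ≈ 28.7 mL/min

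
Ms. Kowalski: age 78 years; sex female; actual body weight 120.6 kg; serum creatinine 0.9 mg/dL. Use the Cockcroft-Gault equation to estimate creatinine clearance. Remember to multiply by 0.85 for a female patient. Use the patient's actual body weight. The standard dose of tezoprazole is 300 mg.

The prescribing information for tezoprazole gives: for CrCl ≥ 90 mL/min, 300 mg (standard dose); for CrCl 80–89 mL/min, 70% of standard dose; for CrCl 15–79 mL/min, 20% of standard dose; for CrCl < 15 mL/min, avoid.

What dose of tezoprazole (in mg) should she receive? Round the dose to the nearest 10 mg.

300 mg

CrCl = (140 − 78) × 120.6 / (72 × 0.9) × 0.85 = 7477.2 / 64.80 × 0.85 ≈ 98.1 mL/min
CrCl ≈ 98 mL/min → bracket ≥ 90 mL/min.
100% of 300 mg = 300 mg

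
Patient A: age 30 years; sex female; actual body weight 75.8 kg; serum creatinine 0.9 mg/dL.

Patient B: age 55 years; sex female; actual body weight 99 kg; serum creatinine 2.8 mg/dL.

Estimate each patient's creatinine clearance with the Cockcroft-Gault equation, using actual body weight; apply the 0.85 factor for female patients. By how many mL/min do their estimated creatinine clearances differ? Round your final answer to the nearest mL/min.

Patient A: CrCl = (140 − 30) × 75.8 / (72 × 0.9) × 0.85 = 8338.0 / 64.80 × 0.85 ≈ 109.4 mL/min
Patient B: CrCl = (140 − 55) × 99 / (72 × 2.8) × 0.85 = 8415.0 / 201.60 × 0.85 ≈ 35.5 mL/min
|109.4 − 35.5| = 73.9 mL/min

74 mL/min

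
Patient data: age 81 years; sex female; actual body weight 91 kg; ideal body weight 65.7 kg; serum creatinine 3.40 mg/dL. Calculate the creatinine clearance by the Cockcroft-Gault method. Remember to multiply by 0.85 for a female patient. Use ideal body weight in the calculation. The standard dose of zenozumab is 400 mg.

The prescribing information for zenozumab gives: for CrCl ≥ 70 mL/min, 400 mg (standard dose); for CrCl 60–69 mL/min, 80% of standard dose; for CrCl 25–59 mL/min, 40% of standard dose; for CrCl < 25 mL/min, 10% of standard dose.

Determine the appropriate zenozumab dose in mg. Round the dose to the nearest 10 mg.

CrCl = (140 − 81) × 65.7 / (72 × 3.4) × 0.85 = 3876.3 / 244.80 × 0.85 ≈ 13.5 mL/min
CrCl ≈ 13 mL/min → bracket < 25 mL/min.
10% of 400 mg = 40 mg

40 mg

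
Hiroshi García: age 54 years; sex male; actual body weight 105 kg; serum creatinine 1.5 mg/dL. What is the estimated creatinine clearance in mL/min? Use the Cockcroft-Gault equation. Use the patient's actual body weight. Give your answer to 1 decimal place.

CrCl = (140 − 54) × 105 / (72 × 1.5) = 9030.0 / 108.00 ≈ 83.6 mL/min

83.6 mL/min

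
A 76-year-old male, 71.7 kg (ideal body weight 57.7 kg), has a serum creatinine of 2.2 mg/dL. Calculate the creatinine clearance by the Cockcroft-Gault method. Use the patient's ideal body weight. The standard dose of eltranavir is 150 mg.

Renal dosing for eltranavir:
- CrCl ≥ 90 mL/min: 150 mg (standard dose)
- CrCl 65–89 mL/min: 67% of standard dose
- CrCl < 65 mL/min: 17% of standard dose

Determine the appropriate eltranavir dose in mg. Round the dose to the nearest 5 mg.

CrCl = (140 − 76) × 57.7 / (72 × 2.2) = 3692.8 / 158.40 ≈ 23.3 mL/min
CrCl ≈ 23 mL/min → bracket < 65 mL/min.
17% of 150 mg = 25.5 mg → 25 mg

25 mg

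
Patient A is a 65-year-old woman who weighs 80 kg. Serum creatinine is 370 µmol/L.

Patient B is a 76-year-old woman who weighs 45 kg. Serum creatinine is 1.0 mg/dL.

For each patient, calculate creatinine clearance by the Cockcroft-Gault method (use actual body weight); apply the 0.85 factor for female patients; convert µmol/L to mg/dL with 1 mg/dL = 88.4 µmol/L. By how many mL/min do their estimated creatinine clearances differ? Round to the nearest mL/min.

Patient A: SCr = 370 / 88.4 = 4.186 mg/dL
Patient A: CrCl = (140 − 65) × 80 / (72 × 4.186) × 0.85 = 6000.0 / 301.39 × 0.85 ≈ 16.9 mL/min
Patient B: CrCl = (140 − 76) × 45 / (72 × 1) × 0.85 = 2880.0 / 72.00 × 0.85 ≈ 34.0 mL/min
|16.9 − 34.0| = 17.1 mL/min

17 mL/min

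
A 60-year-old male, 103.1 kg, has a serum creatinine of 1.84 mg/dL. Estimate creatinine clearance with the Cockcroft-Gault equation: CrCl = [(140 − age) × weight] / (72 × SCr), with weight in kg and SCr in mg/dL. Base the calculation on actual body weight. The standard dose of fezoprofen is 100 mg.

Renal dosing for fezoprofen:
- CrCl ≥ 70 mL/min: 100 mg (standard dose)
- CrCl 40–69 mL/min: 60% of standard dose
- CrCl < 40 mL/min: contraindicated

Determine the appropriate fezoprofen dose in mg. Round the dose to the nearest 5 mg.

60 mg

CrCl = (140 − 60) × 103.1 / (72 × 1.84) = 8248.0 / 132.48 ≈ 62.3 mL/min
CrCl ≈ 62 mL/min → bracket 40–69 mL/min.
60% of 100 mg = 60 mg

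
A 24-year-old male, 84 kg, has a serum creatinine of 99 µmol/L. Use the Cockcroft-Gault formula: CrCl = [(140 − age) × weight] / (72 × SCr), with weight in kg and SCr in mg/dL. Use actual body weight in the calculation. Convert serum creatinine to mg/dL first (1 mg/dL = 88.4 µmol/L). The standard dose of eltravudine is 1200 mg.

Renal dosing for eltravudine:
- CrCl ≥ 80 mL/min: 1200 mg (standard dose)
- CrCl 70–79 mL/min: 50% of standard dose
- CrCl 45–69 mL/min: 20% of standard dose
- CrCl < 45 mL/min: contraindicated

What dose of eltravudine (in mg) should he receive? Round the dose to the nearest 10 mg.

SCr = 99 / 88.4 = 1.12 mg/dL
CrCl = (140 − 24) × 84 / (72 × 1.12) = 9744.0 / 80.64 ≈ 120.8 mL/min
CrCl ≈ 121 mL/min → bracket ≥ 80 mL/min.
100% of 1200 mg = 1200 mg

1200 mg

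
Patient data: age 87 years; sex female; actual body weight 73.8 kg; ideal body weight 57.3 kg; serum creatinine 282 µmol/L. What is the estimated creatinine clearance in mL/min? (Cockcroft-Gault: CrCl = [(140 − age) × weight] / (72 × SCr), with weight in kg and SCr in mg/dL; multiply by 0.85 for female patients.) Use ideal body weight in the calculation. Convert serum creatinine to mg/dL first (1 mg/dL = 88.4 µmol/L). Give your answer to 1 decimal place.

11.2 mL/min

SCr = 282 / 88.4 = 3.19 mg/dL
CrCl = (140 − 87) × 57.3 / (72 × 3.19) × 0.85 = 3036.9 / 229.68 × 0.85 ≈ 11.2 mL/min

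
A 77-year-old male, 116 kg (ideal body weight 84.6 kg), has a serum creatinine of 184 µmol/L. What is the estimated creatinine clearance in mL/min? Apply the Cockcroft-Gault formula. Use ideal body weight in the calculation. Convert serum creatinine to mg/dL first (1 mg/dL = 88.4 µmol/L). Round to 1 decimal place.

SCr = 184 / 88.4 = 2.081 mg/dL
CrCl = (140 − 77) × 84.6 / (72 × 2.081) = 5329.8 / 149.83 ≈ 35.6 mL/min

35.6 mL/min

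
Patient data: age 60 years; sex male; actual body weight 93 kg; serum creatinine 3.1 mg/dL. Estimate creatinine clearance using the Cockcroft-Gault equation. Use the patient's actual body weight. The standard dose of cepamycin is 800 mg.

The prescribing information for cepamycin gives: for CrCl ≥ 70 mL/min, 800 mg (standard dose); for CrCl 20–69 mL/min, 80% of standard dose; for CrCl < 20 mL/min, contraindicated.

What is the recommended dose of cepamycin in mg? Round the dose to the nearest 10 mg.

CrCl = (140 − 60) × 93 / (72 × 3.1) = 7440.0 / 223.20 ≈ 33.3 mL/min
CrCl ≈ 33 mL/min → bracket 20–69 mL/min.
80% of 800 mg = 640 mg

640 mg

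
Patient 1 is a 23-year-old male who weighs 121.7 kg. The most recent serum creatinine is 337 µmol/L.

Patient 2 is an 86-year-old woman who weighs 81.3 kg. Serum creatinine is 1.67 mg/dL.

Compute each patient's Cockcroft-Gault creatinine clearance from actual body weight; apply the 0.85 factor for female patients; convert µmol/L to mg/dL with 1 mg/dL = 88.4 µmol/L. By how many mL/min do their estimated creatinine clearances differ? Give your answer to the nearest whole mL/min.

21 mL/min

Patient 1: SCr = 337 / 88.4 = 3.812 mg/dL
Patient 1: CrCl = (140 − 23) × 121.7 / (72 × 3.812) = 14238.9 / 274.46 ≈ 51.9 mL/min
Patient 2: CrCl = (140 − 86) × 81.3 / (72 × 1.67) × 0.85 = 4390.2 / 120.24 × 0.85 ≈ 31.0 mL/min
|51.9 − 31.0| = 20.9 mL/min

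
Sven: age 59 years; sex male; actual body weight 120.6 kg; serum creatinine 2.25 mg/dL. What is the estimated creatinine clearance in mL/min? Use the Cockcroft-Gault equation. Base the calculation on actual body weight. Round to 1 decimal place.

CrCl = (140 − 59) × 120.6 / (72 × 2.25) = 9768.6 / 162.00 ≈ 60.3 mL/min

60.3 mL/min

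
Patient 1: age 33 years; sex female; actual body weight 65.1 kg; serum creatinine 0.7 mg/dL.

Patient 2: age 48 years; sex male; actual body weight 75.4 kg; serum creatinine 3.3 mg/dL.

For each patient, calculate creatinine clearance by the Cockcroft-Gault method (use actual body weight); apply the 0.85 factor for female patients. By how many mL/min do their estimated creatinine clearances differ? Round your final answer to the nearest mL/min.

Patient 1: CrCl = (140 − 33) × 65.1 / (72 × 0.7) × 0.85 = 6965.7 / 50.40 × 0.85 ≈ 117.5 mL/min
Patient 2: CrCl = (140 − 48) × 75.4 / (72 × 3.3) = 6936.8 / 237.60 ≈ 29.2 mL/min
|117.5 − 29.2| = 88.3 mL/min

88 mL/min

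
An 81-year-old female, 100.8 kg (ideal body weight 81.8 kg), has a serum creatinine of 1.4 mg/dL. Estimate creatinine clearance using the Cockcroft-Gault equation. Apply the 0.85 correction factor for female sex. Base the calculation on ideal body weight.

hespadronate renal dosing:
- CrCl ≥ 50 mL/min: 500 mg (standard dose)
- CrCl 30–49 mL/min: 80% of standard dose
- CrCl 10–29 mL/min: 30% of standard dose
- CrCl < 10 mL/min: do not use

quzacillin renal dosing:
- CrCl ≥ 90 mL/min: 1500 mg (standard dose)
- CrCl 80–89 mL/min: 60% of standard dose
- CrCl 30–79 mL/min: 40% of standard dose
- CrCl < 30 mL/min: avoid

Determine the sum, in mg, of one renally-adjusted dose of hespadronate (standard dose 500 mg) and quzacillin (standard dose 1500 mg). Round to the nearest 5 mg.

CrCl = (140 − 81) × 81.8 / (72 × 1.4) × 0.85 = 4826.2 / 100.80 × 0.85 ≈ 40.7 mL/min
CrCl ≈ 41 mL/min.
hespadronate: 30–49 mL/min → 80% of 500 mg = 400 mg.
quzacillin: 30–79 mL/min → 40% of 1500 mg = 600 mg.
Total = 400 + 600 = 1000 mg.

1000 mg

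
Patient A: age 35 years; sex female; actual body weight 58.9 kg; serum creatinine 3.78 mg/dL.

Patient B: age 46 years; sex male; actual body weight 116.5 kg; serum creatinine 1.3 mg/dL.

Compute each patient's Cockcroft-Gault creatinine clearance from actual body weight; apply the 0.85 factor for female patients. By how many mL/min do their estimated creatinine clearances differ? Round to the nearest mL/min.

98 mL/min

Patient A: CrCl = (140 − 35) × 58.9 / (72 × 3.78) × 0.85 = 6184.5 / 272.16 × 0.85 ≈ 19.3 mL/min
Patient B: CrCl = (140 − 46) × 116.5 / (72 × 1.3) = 10951.0 / 93.60 ≈ 117.0 mL/min
|19.3 − 117.0| = 97.7 mL/min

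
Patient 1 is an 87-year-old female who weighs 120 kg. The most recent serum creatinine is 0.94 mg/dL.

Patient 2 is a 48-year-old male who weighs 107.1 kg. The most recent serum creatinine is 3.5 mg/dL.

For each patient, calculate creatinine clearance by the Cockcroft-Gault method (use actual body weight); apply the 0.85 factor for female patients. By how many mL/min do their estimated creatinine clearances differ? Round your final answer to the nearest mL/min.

Patient 1: CrCl = (140 − 87) × 120 / (72 × 0.94) × 0.85 = 6360.0 / 67.68 × 0.85 ≈ 79.9 mL/min
Patient 2: CrCl = (140 − 48) × 107.1 / (72 × 3.5) = 9853.2 / 252.00 ≈ 39.1 mL/min
|79.9 − 39.1| = 40.8 mL/min

41 mL/min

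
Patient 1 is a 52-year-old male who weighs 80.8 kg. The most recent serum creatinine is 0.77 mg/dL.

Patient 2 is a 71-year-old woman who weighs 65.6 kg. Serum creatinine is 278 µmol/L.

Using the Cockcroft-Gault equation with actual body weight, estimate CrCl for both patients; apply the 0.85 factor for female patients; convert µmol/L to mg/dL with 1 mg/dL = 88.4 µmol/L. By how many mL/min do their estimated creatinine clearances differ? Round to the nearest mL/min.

Patient 1: CrCl = (140 − 52) × 80.8 / (72 × 0.77) = 7110.4 / 55.44 ≈ 128.3 mL/min
Patient 2: SCr = 278 / 88.4 = 3.145 mg/dL
Patient 2: CrCl = (140 − 71) × 65.6 / (72 × 3.145) × 0.85 = 4526.4 / 226.44 × 0.85 ≈ 17.0 mL/min
|128.3 − 17.0| = 111.3 mL/min

111 mL/min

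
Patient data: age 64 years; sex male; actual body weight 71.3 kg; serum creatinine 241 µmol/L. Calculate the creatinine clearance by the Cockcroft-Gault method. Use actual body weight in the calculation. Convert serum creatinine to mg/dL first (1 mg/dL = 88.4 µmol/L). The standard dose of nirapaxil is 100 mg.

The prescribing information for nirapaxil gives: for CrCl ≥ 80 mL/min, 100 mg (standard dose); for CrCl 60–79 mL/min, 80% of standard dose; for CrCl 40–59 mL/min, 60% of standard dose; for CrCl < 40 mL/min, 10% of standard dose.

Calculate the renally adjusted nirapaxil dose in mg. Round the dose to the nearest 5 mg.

10 mg

SCr = 241 / 88.4 = 2.726 mg/dL
CrCl = (140 − 64) × 71.3 / (72 × 2.726) = 5418.8 / 196.27 ≈ 27.6 mL/min
CrCl ≈ 28 mL/min → bracket < 40 mL/min.
10% of 100 mg = 10 mg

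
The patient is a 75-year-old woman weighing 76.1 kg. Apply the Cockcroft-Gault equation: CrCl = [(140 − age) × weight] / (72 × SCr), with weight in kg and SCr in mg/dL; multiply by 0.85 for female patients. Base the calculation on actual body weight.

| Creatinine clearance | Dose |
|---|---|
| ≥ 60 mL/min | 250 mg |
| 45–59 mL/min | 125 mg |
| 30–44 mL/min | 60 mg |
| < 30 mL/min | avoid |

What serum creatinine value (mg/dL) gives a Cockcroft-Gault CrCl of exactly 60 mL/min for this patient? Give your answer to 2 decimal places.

0.97 mg/dL

Standard dose requires CrCl ≥ 60 mL/min.
Set (140 − 75) × 76.1 × 0.85 / (72 × SCr) = 60
SCr = (140 − 75) × 76.1 × 0.85 / (72 × 60) = 0.973 mg/dL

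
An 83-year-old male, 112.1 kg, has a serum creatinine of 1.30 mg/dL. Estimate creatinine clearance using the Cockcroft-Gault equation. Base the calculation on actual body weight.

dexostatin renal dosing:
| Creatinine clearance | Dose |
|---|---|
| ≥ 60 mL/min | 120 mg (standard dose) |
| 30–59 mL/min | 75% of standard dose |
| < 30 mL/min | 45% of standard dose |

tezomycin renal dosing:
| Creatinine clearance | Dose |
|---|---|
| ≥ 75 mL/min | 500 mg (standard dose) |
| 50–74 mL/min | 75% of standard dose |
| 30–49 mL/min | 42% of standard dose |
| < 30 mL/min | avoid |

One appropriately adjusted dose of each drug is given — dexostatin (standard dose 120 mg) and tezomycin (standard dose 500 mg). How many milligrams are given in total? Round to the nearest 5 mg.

CrCl = (140 − 83) × 112.1 / (72 × 1.3) = 6389.7 / 93.60 ≈ 68.3 mL/min
CrCl ≈ 68 mL/min.
dexostatin: ≥ 60 mL/min → 100% of 120 mg = 120 mg.
tezomycin: 50–74 mL/min → 75% of 500 mg = 375 mg.
Total = 120 + 375 = 495 mg.

495 mg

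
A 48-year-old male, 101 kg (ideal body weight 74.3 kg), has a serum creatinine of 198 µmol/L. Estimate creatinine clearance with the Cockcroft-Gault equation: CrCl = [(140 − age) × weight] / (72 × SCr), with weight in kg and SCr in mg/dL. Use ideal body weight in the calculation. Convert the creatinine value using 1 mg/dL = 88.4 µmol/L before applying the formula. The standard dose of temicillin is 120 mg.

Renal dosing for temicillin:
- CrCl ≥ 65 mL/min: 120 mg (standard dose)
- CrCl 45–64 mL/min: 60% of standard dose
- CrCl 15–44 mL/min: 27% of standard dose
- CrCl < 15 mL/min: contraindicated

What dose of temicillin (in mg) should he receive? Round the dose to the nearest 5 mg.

30 mg

SCr = 198 / 88.4 = 2.24 mg/dL
CrCl = (140 − 48) × 74.3 / (72 × 2.24) = 6835.6 / 161.28 ≈ 42.4 mL/min
CrCl ≈ 42 mL/min → bracket 15–44 mL/min.
27% of 120 mg = 32.4 mg → 30 mg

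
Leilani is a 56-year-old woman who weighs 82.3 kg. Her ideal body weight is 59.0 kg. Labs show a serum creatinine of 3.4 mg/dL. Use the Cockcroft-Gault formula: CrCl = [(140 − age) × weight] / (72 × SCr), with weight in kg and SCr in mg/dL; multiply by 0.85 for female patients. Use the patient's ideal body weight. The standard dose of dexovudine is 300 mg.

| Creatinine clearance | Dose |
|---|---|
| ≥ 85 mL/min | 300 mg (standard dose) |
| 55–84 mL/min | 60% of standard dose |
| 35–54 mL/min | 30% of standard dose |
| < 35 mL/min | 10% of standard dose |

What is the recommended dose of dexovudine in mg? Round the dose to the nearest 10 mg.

CrCl = (140 − 56) × 59 / (72 × 3.4) × 0.85 = 4956.0 / 244.80 × 0.85 ≈ 17.2 mL/min
CrCl ≈ 17 mL/min → bracket < 35 mL/min.
10% of 300 mg = 30 mg

30 mg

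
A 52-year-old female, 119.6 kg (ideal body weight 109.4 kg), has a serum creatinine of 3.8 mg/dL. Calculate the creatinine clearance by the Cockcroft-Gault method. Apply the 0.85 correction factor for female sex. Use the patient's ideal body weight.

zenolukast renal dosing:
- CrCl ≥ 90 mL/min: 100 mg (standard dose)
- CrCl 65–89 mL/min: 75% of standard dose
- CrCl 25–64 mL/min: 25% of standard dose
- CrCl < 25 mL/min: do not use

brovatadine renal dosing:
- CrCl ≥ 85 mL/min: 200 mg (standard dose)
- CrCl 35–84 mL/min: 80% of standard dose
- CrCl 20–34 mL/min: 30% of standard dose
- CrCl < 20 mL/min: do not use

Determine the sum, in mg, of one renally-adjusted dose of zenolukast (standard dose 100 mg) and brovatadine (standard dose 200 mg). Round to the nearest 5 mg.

85 mg

CrCl = (140 − 52) × 109.4 / (72 × 3.8) × 0.85 = 9627.2 / 273.60 × 0.85 ≈ 29.9 mL/min
CrCl ≈ 30 mL/min.
zenolukast: 25–64 mL/min → 25% of 100 mg = 25 mg.
brovatadine: 20–34 mL/min → 30% of 200 mg = 60 mg.
Total = 25 + 60 = 85 mg.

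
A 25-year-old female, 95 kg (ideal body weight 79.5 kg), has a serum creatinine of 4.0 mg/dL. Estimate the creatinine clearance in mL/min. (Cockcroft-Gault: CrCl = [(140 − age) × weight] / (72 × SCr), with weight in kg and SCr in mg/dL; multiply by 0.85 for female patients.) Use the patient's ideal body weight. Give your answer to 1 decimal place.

27.0 mL/min

CrCl = (140 − 25) × 79.5 / (72 × 4) × 0.85 = 9142.5 / 288.00 × 0.85 ≈ 27.0 mL/min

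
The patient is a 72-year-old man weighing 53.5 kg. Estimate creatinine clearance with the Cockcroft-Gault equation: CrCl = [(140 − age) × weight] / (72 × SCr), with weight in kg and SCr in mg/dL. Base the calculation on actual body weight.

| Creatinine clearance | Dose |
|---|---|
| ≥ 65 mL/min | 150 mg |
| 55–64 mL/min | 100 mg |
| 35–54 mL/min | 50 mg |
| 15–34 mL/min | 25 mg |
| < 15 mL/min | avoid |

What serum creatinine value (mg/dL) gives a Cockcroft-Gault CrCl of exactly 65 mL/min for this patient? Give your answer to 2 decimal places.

Standard dose requires CrCl ≥ 65 mL/min.
Set (140 − 72) × 53.5 / (72 × SCr) = 65
SCr = (140 − 72) × 53.5 / (72 × 65) = 0.777 mg/dL

0.78 mg/dL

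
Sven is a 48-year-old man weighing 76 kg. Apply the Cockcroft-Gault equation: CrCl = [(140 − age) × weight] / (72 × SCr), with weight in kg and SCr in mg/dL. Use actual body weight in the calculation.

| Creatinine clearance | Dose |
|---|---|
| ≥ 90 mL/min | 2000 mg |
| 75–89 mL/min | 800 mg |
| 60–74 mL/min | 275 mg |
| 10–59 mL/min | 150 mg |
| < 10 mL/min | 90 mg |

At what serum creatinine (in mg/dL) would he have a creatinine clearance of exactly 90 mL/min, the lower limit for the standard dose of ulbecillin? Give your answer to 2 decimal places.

1.08 mg/dL

Standard dose requires CrCl ≥ 90 mL/min.
Set (140 − 48) × 76 / (72 × SCr) = 90
SCr = (140 − 48) × 76 / (72 × 90) = 1.079 mg/dL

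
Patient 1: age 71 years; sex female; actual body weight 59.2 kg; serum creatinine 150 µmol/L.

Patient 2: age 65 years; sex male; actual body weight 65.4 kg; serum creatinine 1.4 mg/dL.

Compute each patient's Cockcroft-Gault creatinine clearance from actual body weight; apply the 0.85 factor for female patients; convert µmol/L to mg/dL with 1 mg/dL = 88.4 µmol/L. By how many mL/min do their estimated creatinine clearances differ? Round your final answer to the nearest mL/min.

Patient 1: SCr = 150 / 88.4 = 1.697 mg/dL
Patient 1: CrCl = (140 − 71) × 59.2 / (72 × 1.697) × 0.85 = 4084.8 / 122.18 × 0.85 ≈ 28.4 mL/min
Patient 2: CrCl = (140 − 65) × 65.4 / (72 × 1.4) = 4905.0 / 100.80 ≈ 48.7 mL/min
|28.4 − 48.7| = 20.3 mL/min

20 mL/min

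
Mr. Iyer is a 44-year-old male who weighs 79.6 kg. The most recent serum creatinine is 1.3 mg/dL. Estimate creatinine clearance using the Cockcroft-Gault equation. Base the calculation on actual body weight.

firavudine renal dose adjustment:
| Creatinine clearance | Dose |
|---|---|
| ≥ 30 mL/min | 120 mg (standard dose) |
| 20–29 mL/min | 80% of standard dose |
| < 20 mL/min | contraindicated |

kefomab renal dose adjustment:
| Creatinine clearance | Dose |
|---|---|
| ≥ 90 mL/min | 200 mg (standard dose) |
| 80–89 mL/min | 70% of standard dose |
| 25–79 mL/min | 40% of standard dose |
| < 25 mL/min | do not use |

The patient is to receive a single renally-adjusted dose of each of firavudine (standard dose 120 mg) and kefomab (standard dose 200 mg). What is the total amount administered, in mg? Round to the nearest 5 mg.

260 mg

CrCl = (140 − 44) × 79.6 / (72 × 1.3) = 7641.6 / 93.60 ≈ 81.6 mL/min
CrCl ≈ 82 mL/min.
firavudine: ≥ 30 mL/min → 100% of 120 mg = 120 mg.
kefomab: 80–89 mL/min → 70% of 200 mg = 140 mg.
Total = 120 + 140 = 260 mg.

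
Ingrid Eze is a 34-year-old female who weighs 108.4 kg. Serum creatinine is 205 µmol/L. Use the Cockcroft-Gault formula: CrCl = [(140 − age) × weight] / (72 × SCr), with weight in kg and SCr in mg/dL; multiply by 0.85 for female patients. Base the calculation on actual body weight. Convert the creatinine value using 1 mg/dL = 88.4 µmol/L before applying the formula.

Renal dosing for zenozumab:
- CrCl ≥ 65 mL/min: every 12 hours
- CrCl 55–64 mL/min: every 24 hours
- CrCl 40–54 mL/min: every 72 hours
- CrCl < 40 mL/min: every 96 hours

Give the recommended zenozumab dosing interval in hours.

every 24 hours

SCr = 205 / 88.4 = 2.319 mg/dL
CrCl = (140 − 34) × 108.4 / (72 × 2.319) × 0.85 = 11490.4 / 166.97 × 0.85 ≈ 58.5 mL/min
CrCl ≈ 58 mL/min → bracket 55–64 mL/min → every 24 hours.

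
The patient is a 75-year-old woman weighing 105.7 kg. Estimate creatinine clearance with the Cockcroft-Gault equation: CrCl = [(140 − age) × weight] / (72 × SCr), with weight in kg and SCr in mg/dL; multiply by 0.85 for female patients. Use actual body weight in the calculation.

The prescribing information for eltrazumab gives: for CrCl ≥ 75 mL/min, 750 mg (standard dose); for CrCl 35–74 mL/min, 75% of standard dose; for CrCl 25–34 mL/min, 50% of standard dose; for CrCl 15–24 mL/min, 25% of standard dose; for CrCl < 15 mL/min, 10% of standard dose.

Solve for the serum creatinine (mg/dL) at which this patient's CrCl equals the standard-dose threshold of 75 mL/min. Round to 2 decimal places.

1.08 mg/dL

Standard dose requires CrCl ≥ 75 mL/min.
Set (140 − 75) × 105.7 × 0.85 / (72 × SCr) = 75
SCr = (140 − 75) × 105.7 × 0.85 / (72 × 75) = 1.081 mg/dL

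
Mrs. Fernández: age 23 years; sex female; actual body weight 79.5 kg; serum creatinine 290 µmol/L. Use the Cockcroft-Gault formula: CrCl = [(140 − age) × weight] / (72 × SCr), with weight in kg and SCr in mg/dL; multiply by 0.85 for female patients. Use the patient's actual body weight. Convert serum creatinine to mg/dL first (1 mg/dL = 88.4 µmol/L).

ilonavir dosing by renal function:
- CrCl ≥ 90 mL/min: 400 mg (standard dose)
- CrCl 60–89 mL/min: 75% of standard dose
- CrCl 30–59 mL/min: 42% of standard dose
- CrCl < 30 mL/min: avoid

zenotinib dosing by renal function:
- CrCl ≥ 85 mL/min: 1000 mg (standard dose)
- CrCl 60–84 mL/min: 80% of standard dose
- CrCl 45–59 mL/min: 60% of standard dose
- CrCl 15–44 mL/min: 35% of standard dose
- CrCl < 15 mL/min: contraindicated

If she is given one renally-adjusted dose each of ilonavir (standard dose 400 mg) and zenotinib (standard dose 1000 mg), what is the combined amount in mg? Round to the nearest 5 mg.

520 mg

SCr = 290 / 88.4 = 3.281 mg/dL
CrCl = (140 − 23) × 79.5 / (72 × 3.281) × 0.85 = 9301.5 / 236.23 × 0.85 ≈ 33.5 mL/min
CrCl ≈ 33 mL/min.
ilonavir: 30–59 mL/min → 42% of 400 mg = 168 mg.
zenotinib: 15–44 mL/min → 35% of 1000 mg = 350 mg.
Total = 168 + 350 = 518 mg.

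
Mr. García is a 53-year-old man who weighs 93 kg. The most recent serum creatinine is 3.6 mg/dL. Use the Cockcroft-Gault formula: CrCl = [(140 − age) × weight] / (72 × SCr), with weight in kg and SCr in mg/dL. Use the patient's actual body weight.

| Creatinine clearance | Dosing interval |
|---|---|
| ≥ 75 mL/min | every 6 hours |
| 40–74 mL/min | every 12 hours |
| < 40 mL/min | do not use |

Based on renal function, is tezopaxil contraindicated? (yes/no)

yes

CrCl = (140 − 53) × 93 / (72 × 3.6) = 8091.0 / 259.20 ≈ 31.2 mL/min
CrCl ≈ 31 mL/min, which is < 40 mL/min.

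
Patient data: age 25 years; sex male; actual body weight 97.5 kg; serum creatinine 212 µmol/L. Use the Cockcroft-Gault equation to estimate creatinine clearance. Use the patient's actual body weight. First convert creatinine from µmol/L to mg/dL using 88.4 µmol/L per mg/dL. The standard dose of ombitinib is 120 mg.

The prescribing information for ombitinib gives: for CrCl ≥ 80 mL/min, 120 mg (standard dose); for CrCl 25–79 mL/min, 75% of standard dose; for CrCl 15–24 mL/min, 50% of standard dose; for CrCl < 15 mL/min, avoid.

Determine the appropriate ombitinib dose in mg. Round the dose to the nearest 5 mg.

90 mg

SCr = 212 / 88.4 = 2.398 mg/dL
CrCl = (140 − 25) × 97.5 / (72 × 2.398) = 11212.5 / 172.66 ≈ 64.9 mL/min
CrCl ≈ 65 mL/min → bracket 25–79 mL/min.
75% of 120 mg = 90 mg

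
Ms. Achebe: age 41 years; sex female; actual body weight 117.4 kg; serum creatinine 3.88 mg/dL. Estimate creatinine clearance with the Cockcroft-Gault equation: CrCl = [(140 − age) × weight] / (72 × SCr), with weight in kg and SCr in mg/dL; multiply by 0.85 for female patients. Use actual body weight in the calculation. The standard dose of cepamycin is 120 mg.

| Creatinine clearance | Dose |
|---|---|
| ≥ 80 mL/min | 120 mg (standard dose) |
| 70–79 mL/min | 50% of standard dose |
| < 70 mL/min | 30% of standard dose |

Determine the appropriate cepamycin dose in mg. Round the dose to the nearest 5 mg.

35 mg

CrCl = (140 − 41) × 117.4 / (72 × 3.88) × 0.85 = 11622.6 / 279.36 × 0.85 ≈ 35.4 mL/min
CrCl ≈ 35 mL/min → bracket < 70 mL/min.
30% of 120 mg = 36 mg → 35 mg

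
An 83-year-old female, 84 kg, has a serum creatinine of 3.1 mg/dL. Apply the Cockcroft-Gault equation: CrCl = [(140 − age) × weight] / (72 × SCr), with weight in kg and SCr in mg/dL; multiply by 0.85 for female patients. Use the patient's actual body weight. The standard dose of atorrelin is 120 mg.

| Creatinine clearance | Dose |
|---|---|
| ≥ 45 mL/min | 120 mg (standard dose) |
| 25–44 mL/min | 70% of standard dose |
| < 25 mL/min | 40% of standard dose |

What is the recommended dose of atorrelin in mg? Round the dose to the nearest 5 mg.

50 mg

CrCl = (140 − 83) × 84 / (72 × 3.1) × 0.85 = 4788.0 / 223.20 × 0.85 ≈ 18.2 mL/min
CrCl ≈ 18 mL/min → bracket < 25 mL/min.
40% of 120 mg = 48 mg → 50 mg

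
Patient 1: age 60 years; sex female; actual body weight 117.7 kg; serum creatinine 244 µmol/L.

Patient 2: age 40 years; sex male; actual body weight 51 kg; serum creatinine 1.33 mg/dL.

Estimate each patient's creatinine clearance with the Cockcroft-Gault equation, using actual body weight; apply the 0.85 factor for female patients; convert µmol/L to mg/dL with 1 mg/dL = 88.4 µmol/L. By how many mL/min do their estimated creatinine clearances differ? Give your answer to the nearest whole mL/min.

Patient 1: SCr = 244 / 88.4 = 2.76 mg/dL
Patient 1: CrCl = (140 − 60) × 117.7 / (72 × 2.76) × 0.85 = 9416.0 / 198.72 × 0.85 ≈ 40.3 mL/min
Patient 2: CrCl = (140 − 40) × 51 / (72 × 1.33) = 5100.0 / 95.76 ≈ 53.3 mL/min
|40.3 − 53.3| = 13.0 mL/min

13 mL/min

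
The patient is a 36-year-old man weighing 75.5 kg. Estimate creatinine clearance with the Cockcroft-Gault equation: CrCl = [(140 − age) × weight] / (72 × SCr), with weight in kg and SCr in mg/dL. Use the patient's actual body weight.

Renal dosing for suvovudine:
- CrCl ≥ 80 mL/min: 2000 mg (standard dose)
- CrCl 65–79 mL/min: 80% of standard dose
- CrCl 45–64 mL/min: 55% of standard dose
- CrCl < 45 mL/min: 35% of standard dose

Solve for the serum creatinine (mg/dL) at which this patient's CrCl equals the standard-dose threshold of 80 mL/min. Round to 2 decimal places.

1.36 mg/dL

Standard dose requires CrCl ≥ 80 mL/min.
Set (140 − 36) × 75.5 / (72 × SCr) = 80
SCr = (140 − 36) × 75.5 / (72 × 80) = 1.363 mg/dL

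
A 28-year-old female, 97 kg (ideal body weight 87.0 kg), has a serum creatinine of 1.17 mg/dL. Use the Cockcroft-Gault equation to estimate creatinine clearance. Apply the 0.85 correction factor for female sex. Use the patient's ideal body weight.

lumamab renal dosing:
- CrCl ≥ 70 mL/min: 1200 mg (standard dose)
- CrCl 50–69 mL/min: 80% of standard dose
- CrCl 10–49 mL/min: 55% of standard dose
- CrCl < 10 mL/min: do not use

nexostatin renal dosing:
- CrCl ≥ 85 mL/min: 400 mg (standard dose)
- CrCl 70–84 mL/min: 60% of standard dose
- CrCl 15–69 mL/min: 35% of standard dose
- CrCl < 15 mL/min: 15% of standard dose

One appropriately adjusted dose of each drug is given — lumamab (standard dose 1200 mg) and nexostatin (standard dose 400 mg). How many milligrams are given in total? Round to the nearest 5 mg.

CrCl = (140 − 28) × 87 / (72 × 1.17) × 0.85 = 9744.0 / 84.24 × 0.85 ≈ 98.3 mL/min
CrCl ≈ 98 mL/min.
lumamab: ≥ 70 mL/min → 100% of 1200 mg = 1200 mg.
nexostatin: ≥ 85 mL/min → 100% of 400 mg = 400 mg.
Total = 1200 + 400 = 1600 mg.

1600 mg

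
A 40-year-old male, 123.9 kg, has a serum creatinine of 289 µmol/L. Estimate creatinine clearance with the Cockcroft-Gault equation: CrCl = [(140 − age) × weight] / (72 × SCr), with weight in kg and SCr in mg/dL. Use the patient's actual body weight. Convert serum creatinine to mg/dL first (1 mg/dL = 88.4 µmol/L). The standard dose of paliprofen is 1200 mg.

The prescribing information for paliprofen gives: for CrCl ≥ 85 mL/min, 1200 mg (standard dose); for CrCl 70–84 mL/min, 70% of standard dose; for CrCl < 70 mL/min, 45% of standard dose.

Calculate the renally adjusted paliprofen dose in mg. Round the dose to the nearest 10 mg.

540 mg

SCr = 289 / 88.4 = 3.269 mg/dL
CrCl = (140 − 40) × 123.9 / (72 × 3.269) = 12390.0 / 235.37 ≈ 52.6 mL/min
CrCl ≈ 53 mL/min → bracket < 70 mL/min.
45% of 1200 mg = 540 mg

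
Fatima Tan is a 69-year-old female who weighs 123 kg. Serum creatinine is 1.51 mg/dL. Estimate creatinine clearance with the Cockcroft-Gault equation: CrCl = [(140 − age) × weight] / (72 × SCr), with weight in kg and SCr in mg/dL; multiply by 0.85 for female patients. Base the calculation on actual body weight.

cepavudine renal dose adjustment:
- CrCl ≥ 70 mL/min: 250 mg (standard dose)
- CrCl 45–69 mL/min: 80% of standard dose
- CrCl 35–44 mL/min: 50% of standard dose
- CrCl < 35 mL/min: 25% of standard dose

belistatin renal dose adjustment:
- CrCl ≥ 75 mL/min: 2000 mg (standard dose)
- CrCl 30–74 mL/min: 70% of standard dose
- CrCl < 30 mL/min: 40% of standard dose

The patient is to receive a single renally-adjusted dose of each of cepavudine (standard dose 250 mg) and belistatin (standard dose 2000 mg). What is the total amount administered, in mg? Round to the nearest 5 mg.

1600 mg

CrCl = (140 − 69) × 123 / (72 × 1.51) × 0.85 = 8733.0 / 108.72 × 0.85 ≈ 68.3 mL/min
CrCl ≈ 68 mL/min.
cepavudine: 45–69 mL/min → 80% of 250 mg = 200 mg.
belistatin: 30–74 mL/min → 70% of 2000 mg = 1400 mg.
Total = 200 + 1400 = 1600 mg.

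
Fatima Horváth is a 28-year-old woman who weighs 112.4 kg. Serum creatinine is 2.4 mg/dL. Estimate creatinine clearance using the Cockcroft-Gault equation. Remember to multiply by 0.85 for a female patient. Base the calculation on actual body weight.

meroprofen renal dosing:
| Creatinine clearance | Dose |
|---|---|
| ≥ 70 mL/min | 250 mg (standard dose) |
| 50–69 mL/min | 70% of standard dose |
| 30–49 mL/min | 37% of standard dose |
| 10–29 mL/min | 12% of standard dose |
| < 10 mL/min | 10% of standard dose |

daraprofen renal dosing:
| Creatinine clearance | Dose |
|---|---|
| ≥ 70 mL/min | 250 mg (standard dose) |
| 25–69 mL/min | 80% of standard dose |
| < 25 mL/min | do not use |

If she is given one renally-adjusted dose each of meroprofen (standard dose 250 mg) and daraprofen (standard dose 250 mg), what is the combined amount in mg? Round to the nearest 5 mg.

CrCl = (140 − 28) × 112.4 / (72 × 2.4) × 0.85 = 12588.8 / 172.80 × 0.85 ≈ 61.9 mL/min
CrCl ≈ 62 mL/min.
meroprofen: 50–69 mL/min → 70% of 250 mg = 175 mg.
daraprofen: 25–69 mL/min → 80% of 250 mg = 200 mg.
Total = 175 + 200 = 375 mg.

375 mg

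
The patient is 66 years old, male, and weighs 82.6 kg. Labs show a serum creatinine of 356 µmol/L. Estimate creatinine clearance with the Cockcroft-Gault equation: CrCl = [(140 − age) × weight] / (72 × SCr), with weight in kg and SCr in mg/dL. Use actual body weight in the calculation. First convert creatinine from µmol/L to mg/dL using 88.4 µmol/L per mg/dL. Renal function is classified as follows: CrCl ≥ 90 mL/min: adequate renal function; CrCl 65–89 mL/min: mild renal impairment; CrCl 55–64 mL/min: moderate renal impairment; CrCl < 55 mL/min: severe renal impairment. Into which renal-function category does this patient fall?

SCr = 356 / 88.4 = 4.027 mg/dL
CrCl = (140 − 66) × 82.6 / (72 × 4.027) = 6112.4 / 289.94 ≈ 21.1 mL/min
21 mL/min falls in the 'severe renal impairment' range.

severe renal impairment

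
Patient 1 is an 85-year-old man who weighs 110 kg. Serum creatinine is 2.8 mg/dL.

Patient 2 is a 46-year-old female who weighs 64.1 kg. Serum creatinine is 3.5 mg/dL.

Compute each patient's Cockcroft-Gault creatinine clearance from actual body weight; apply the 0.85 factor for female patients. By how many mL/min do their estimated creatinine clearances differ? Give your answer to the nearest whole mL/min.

10 mL/min

Patient 1: CrCl = (140 − 85) × 110 / (72 × 2.8) = 6050.0 / 201.60 ≈ 30.0 mL/min
Patient 2: CrCl = (140 − 46) × 64.1 / (72 × 3.5) × 0.85 = 6025.4 / 252.00 × 0.85 ≈ 20.3 mL/min
|30.0 − 20.3| = 9.7 mL/min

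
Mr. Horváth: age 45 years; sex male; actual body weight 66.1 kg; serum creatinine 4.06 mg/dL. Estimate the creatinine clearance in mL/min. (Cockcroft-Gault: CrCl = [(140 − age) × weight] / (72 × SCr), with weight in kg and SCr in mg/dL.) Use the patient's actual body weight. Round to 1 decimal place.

CrCl = (140 − 45) × 66.1 / (72 × 4.06) = 6279.5 / 292.32 ≈ 21.5 mL/min

21.5 mL/min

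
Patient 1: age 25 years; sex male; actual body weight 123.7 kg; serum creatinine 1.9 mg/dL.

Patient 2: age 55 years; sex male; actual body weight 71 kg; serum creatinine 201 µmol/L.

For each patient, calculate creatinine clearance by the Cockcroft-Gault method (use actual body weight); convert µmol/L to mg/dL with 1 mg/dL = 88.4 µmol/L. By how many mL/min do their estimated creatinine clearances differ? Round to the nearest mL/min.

Patient 1: CrCl = (140 − 25) × 123.7 / (72 × 1.9) = 14225.5 / 136.80 ≈ 104.0 mL/min
Patient 2: SCr = 201 / 88.4 = 2.274 mg/dL
Patient 2: CrCl = (140 − 55) × 71 / (72 × 2.274) = 6035.0 / 163.73 ≈ 36.9 mL/min
|104.0 − 36.9| = 67.1 mL/min

67 mL/min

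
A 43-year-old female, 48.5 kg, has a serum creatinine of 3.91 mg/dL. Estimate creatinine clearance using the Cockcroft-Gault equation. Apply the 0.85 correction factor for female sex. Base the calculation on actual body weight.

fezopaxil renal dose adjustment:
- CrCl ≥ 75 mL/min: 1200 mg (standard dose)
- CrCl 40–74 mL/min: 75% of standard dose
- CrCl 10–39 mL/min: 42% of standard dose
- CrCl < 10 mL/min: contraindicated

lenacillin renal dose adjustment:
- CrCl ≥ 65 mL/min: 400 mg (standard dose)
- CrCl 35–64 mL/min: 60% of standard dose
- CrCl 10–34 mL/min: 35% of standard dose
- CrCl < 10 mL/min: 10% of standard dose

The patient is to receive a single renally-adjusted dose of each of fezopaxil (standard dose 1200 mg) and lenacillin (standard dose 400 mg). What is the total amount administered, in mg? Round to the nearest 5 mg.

CrCl = (140 − 43) × 48.5 / (72 × 3.91) × 0.85 = 4704.5 / 281.52 × 0.85 ≈ 14.2 mL/min
CrCl ≈ 14 mL/min.
fezopaxil: 10–39 mL/min → 42% of 1200 mg = 504 mg.
lenacillin: 10–34 mL/min → 35% of 400 mg = 140 mg.
Total = 504 + 140 = 644 mg.

645 mg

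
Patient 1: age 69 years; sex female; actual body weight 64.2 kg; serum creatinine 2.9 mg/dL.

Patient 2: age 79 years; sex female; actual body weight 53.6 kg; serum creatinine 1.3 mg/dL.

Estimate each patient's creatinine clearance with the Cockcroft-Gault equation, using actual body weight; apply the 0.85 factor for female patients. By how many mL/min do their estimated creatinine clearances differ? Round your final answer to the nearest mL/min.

11 mL/min

Patient 1: CrCl = (140 − 69) × 64.2 / (72 × 2.9) × 0.85 = 4558.2 / 208.80 × 0.85 ≈ 18.6 mL/min
Patient 2: CrCl = (140 − 79) × 53.6 / (72 × 1.3) × 0.85 = 3269.6 / 93.60 × 0.85 ≈ 29.7 mL/min
|18.6 − 29.7| = 11.1 mL/min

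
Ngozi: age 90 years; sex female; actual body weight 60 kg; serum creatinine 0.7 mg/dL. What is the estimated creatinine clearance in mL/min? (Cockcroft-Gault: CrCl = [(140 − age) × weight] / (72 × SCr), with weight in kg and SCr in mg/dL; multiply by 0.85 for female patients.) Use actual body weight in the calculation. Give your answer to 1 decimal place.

50.6 mL/min

CrCl = (140 − 90) × 60 / (72 × 0.7) × 0.85 = 3000.0 / 50.40 × 0.85 ≈ 50.6 mL/min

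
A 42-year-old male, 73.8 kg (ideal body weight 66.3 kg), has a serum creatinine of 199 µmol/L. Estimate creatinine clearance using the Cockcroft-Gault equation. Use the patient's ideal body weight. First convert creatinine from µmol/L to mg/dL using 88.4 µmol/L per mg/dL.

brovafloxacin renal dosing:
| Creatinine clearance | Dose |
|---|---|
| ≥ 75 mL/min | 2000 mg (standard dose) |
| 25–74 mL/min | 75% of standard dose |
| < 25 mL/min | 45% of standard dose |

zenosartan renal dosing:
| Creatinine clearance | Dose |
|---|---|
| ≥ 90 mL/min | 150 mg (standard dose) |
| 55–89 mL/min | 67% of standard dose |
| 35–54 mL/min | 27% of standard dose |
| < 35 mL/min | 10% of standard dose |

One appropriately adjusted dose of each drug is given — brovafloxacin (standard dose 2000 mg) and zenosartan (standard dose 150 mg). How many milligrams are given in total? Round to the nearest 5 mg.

1540 mg

SCr = 199 / 88.4 = 2.251 mg/dL
CrCl = (140 − 42) × 66.3 / (72 × 2.251) = 6497.4 / 162.07 ≈ 40.1 mL/min
CrCl ≈ 40 mL/min.
brovafloxacin: 25–74 mL/min → 75% of 2000 mg = 1500 mg.
zenosartan: 35–54 mL/min → 27% of 150 mg = 40.5 mg.
Total = 1500 + 40.5 = 1540.5 mg.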